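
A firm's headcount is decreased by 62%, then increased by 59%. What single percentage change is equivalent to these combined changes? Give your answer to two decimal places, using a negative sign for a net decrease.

-39.58%

A 62% decrease multiplies by 0.38.
Then a 59% increase: 0.38 × 1.59 = 0.6042.
Overall factor 0.6042, i.e. -39.58%.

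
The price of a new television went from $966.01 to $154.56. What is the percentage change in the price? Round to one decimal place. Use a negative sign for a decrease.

-84.0%

Change: $154.56 − $966.01 = -$811.45.
Relative to the original: -$811.45 ÷ $966.01 ≈ -84.0%.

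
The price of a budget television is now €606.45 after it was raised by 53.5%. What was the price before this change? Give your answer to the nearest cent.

The overall multiplier applied was 1.535.
So the original price was €606.45 ÷ 1.535 ≈ €395.08.

€395.08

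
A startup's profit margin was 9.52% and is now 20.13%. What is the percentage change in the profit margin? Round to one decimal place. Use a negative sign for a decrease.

The change is 20.13 − 9.52 = 10.61 percentage points.
Relative to the original 9.52%, that is 10.61 ÷ 9.52 ≈ 111.4%.

111.4%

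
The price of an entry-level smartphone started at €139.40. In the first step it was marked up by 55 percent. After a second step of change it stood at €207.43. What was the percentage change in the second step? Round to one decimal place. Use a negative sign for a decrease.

After the first step: €139.40 × 1.55 = €216.07.
Second-step multiplier: €207.43 ÷ €216.07 ≈ 0.96001.
That is a change of -4.0%.

-4.0%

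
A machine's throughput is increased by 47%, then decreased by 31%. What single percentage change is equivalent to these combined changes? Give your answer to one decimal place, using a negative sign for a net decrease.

A 47% increase multiplies by 1.47.
Then a 31% decrease: 1.47 × 0.69 = 1.0143.
Overall factor 1.0143, i.e. 1.4%.

1.4%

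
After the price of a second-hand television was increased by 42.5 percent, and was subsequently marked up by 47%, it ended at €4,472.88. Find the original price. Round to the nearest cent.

€2,135.28

The overall multiplier applied was 1.425 × 1.47 = 2.09475.
So the original price was €4,472.88 ÷ 2.09475 ≈ €2,135.28.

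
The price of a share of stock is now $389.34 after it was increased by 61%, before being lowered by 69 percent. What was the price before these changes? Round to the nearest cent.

$780.08

Undoing the 69% decrease: $389.34 ÷ 0.31 ≈ $1255.935484.
Undoing the 61% increase: $1255.935484 ÷ 1.61 ≈ $780.08.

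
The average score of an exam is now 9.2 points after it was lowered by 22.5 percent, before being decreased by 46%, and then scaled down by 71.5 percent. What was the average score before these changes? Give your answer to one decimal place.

77.1 points

The overall multiplier applied was 0.775 × 0.54 × 0.285 = 0.1192725.
So the original average score was 9.2 ÷ 0.1192725 ≈ 77.1 points.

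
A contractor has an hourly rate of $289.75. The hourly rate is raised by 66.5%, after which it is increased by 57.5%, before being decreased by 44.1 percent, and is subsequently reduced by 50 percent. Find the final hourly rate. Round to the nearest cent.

$212.37

Each change multiplies by a factor: 1.665 × 1.575 × 0.559 × 0.5 = 0.7329538125.
$289.75 × 0.7329538125 = $212.373367171875 ≈ $212.37.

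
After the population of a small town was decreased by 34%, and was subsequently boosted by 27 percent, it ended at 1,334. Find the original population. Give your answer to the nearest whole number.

1,592

The overall multiplier applied was 0.66 × 1.27 = 0.8382.
So the original population was 1,334 ÷ 0.8382 ≈ 1,592.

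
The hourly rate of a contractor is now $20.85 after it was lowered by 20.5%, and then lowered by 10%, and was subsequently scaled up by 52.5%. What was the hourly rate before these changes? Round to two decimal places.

The overall multiplier applied was 0.795 × 0.9 × 1.525 = 1.0911375.
So the original hourly rate was $20.85 ÷ 1.0911375 ≈ $19.11.

$19.11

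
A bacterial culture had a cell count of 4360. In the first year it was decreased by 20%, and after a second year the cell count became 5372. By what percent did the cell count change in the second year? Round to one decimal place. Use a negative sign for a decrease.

After the first year: 4360 × 0.8 = 3488.
Second-year multiplier: 5372 ÷ 3488 ≈ 1.54014.
That is a change of 54.0%.

54.0%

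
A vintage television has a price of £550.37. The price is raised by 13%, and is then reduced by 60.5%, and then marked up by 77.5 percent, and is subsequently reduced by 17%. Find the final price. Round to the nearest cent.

Each change multiplies by a factor: 1.13 × 0.395 × 1.775 × 0.83 = 0.6575851375.
£550.37 × 0.6575851375 = £361.915132125875 ≈ £361.92.

£361.92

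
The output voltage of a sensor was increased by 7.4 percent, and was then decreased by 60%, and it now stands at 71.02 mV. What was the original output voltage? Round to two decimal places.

165.32 mV

Undoing the 60% decrease: 71.02 ÷ 0.4 = 177.55.
Undoing the 7.4% increase: 177.55 ÷ 1.074 ≈ 165.32 mV.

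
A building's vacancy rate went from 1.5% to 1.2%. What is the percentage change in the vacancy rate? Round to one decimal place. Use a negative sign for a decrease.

-20.0%

The change is 1.2 − 1.5 = -0.3 percentage points.
Relative to the original 1.5%, that is -0.3 ÷ 1.5 = -20.0%.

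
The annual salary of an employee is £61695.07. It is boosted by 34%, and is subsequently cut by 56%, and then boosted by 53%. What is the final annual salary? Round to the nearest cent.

£55654.38

After the 34% increase: £61695.07 × 1.34 = £82671.3938.
After the 56% decrease: £82671.3938 × 0.44 = £36375.413272.
After the 53% increase: £36375.413272 × 1.53 = £55654.38230616 ≈ £55654.38.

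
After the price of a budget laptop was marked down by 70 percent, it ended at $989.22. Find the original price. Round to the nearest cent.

The overall multiplier applied was 0.3.
So the original price was $989.22 ÷ 0.3 = $3,297.40.

$3,297.40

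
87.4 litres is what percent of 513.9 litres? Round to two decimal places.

87.4 litres ÷ 513.9 litres ≈ 17.01%.

17.01%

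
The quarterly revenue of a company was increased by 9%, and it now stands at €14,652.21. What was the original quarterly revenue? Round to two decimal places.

€13,442.39

The overall multiplier applied was 1.09.
So the original quarterly revenue was €14,652.21 ÷ 1.09 ≈ €13,442.39.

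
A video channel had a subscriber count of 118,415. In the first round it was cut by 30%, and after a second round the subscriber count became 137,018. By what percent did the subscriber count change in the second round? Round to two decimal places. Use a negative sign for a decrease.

65.30%

After the first round: 118,415 × 0.7 = 82890.5.
Second-round multiplier: 137,018 ÷ 82890.5 ≈ 1.653.
That is a change of 65.30%.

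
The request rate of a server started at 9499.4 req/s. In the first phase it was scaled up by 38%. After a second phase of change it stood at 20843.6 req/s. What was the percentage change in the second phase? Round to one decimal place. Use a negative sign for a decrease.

After the first phase: 9499.4 × 1.38 = 13109.172.
Second-phase multiplier: 20843.6 ÷ 13109.172 ≈ 1.59.
That is a change of 59.0%.

59.0%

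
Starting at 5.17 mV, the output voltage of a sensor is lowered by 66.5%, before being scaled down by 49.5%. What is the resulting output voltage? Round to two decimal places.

Each change multiplies by a factor: 0.335 × 0.505 = 0.169175.
5.17 × 0.169175 = 0.87463475 ≈ 0.87.

0.87 mV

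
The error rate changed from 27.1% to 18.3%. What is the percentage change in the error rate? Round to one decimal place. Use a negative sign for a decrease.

The change is 18.3 − 27.1 = -8.8 percentage points.
Relative to the original 27.1%, that is -8.8 ÷ 27.1 ≈ -32.5%.

-32.5%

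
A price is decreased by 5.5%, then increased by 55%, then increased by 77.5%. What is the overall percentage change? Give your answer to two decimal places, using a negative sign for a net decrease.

159.99%

The combined multiplier is 0.945 × 1.55 × 1.775 = 2.59993125.
That corresponds to an increase of 159.99%.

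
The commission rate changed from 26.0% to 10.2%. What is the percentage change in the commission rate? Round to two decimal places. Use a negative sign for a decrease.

-60.77%

The change is 10.2 − 26.0 = -15.8 percentage points.
Relative to the original 26.0%, that is -15.8 ÷ 26.0 ≈ -60.77%.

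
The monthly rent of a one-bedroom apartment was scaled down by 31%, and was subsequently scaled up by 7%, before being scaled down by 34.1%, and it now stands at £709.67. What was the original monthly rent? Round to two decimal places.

Undoing the 34.1% decrease: £709.67 ÷ 0.659 ≈ £1076.889226.
Undoing the 7% increase: £1076.889226 ÷ 1.07 ≈ £1006.438529.
Undoing the 31% decrease: £1006.438529 ÷ 0.69 ≈ £1,458.61.

£1,458.61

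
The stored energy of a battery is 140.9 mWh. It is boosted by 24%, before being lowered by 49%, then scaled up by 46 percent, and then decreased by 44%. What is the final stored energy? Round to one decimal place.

72.9 mWh

24% increase: 140.9 × 1.24 = 174.716.
Apply the 49% decrease: 174.716 × 0.51 = 89.10516.
46% increase: 89.10516 × 1.46 = 130.0935336.
Apply the 44% decrease: 130.0935336 × 0.56 = 72.852378816 ≈ 72.9.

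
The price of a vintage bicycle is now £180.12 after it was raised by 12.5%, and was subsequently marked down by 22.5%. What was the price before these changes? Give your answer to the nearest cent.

Undoing the 22.5% decrease: £180.12 ÷ 0.775 ≈ £232.412903.
Undoing the 12.5% increase: £232.412903 ÷ 1.125 ≈ £206.59.

£206.59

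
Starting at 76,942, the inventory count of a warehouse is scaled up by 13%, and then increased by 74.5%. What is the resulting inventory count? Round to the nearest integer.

After the 13% increase: 76,942 × 1.13 = 86944.46.
Apply the 74.5% increase: 86944.46 × 1.745 = 151718.0827 ≈ 151,718.

151,718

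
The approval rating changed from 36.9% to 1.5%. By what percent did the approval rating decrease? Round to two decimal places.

The change is 1.5 − 36.9 = -35.4 percentage points.
Relative to the original 36.9%, that is -35.4 ÷ 36.9 ≈ -95.93%.
So the approval rating fell by 95.93%.

95.93%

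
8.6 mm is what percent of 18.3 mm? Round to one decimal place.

47.0%

8.6 mm ÷ 18.3 mm ≈ 47.0%.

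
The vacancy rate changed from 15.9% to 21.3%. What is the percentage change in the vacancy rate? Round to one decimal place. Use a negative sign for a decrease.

The change is 21.3 − 15.9 = 5.4 percentage points.
Relative to the original 15.9%, that is 5.4 ÷ 15.9 ≈ 34.0%.

34.0%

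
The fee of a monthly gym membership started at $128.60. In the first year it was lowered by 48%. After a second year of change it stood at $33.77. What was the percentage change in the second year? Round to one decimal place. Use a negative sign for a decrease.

-49.5%

After the first year: $128.60 × 0.52 = $66.872.
Second-year multiplier: $33.77 ÷ $66.872 ≈ 0.50499.
That is a change of -49.5%.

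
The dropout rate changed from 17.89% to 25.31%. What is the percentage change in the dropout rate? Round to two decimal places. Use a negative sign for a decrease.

The change is 25.31 − 17.89 = 7.42 percentage points.
Relative to the original 17.89%, that is 7.42 ÷ 17.89 ≈ 41.48%.

41.48%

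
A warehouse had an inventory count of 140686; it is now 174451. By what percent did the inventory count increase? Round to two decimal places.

Change: 174451 − 140686 = 33765.
Relative to the original: 33765 ÷ 140686 ≈ 24.00%.
So the inventory count increased by 24.00%.

24.00%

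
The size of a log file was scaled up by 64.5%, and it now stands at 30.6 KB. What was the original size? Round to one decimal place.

18.6 KB

The overall multiplier applied was 1.645.
So the original size was 30.6 ÷ 1.645 ≈ 18.6 KB.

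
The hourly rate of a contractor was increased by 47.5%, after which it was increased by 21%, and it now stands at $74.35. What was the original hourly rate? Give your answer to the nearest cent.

Undoing the 21% increase: $74.35 ÷ 1.21 ≈ $61.446281.
Undoing the 47.5% increase: $61.446281 ÷ 1.475 ≈ $41.66.

$41.66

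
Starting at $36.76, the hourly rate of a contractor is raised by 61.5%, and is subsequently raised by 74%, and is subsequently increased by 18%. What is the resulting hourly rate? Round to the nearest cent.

Each change multiplies by a factor: 1.615 × 1.74 × 1.18 = 3.315918.
$36.76 × 3.315918 = $121.89314568 ≈ $121.89.

$121.89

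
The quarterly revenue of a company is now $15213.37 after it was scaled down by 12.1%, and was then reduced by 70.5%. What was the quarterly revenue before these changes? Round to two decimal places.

Undoing the 70.5% decrease: $15213.37 ÷ 0.295 ≈ $51570.745763.
Undoing the 12.1% decrease: $51570.745763 ÷ 0.879 ≈ $58669.79.

$58669.79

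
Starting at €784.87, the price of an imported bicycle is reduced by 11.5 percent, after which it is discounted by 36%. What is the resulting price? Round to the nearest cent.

€444.55

11.5% decrease: €784.87 × 0.885 = €694.60995.
36% decrease: €694.60995 × 0.64 = €444.550368 ≈ €444.55.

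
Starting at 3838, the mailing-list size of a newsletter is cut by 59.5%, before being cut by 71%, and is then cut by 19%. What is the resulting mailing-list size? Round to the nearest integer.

365

Each change multiplies by a factor: 0.405 × 0.29 × 0.81 = 0.0951345.
3838 × 0.0951345 = 365.126211 ≈ 365.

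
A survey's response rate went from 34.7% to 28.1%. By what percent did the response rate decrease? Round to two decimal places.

19.02%

The change is 28.1 − 34.7 = -6.6 percentage points.
Relative to the original 34.7%, that is -6.6 ÷ 34.7 ≈ -19.02%.
So the response rate fell by 19.02%.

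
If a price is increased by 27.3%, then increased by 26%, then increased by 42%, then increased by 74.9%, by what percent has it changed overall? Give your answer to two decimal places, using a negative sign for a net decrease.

A 27.3% increase multiplies by 1.273.
Then a 26% increase: 1.273 × 1.26 = 1.60398.
Then a 42% increase: 1.60398 × 1.42 = 2.2776516.
Then a 74.9% increase: 2.2776516 × 1.749 = 3.9836126484.
Overall factor 3.9836126484, i.e. 298.36%.

298.36%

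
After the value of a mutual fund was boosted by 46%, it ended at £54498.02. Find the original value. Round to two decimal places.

The overall multiplier applied was 1.46.
So the original value was £54498.02 ÷ 1.46 ≈ £37327.41.

£37327.41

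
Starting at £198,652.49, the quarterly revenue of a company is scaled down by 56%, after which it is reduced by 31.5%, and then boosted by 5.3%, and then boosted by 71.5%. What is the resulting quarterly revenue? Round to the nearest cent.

Apply the 56% decrease: £198,652.49 × 0.44 = £87407.0956.
31.5% decrease: £87407.0956 × 0.685 = £59873.860486.
Apply the 5.3% increase: £59873.860486 × 1.053 = £63047.175091758.
Apply the 71.5% increase: £63047.175091758 × 1.715 = £108125.90528236497 ≈ £108,125.91.

£108,125.91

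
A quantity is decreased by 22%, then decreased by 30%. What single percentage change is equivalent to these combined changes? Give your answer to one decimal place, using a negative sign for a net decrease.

-45.4%

A 22% decrease multiplies by 0.78.
Then a 30% decrease: 0.78 × 0.7 = 0.546.
Overall factor 0.546, i.e. -45.4%.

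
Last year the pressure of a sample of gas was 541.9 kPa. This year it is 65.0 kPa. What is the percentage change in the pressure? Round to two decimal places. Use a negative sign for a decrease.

Change: 65.0 − 541.9 = -476.9.
Relative to the original: -476.9 ÷ 541.9 ≈ -88.01%.

-88.01%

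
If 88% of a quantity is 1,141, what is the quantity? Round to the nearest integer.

1,141 ÷ 0.88 ≈ 1,297.

1,297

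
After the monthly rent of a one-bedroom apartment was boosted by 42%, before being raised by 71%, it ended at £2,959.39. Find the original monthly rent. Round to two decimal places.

£1,218.76

Undoing the 71% increase: £2,959.39 ÷ 1.71 ≈ £1730.637427.
Undoing the 42% increase: £1730.637427 ÷ 1.42 ≈ £1,218.76.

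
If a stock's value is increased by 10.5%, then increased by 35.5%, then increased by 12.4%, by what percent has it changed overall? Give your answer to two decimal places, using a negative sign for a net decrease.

68.29%

A 10.5% increase multiplies by 1.105.
Then a 35.5% increase: 1.105 × 1.355 = 1.497275.
Then a 12.4% increase: 1.497275 × 1.124 = 1.6829371.
Overall factor 1.6829371, i.e. 68.29%.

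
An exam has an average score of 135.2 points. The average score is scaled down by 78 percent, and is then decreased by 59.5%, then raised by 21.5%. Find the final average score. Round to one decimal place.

78% decrease: 135.2 × 0.22 = 29.744.
Apply the 59.5% decrease: 29.744 × 0.405 = 12.04632.
21.5% increase: 12.04632 × 1.215 = 14.6362788 ≈ 14.6.

14.6 points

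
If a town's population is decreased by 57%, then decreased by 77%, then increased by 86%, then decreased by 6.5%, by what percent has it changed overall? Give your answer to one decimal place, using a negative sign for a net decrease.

-82.8%

A 57% decrease multiplies by 0.43.
Then a 77% decrease: 0.43 × 0.23 = 0.0989.
Then an 86% increase: 0.0989 × 1.86 = 0.183954.
Then a 6.5% decrease: 0.183954 × 0.935 = 0.17199699.
Overall factor 0.17199699, i.e. -82.8%.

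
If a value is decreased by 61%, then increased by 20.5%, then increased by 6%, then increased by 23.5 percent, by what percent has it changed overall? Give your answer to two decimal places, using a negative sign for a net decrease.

-38.48%

The combined multiplier is 0.39 × 1.205 × 1.06 × 1.235 = 0.615211545.
That corresponds to a decrease of 38.48%.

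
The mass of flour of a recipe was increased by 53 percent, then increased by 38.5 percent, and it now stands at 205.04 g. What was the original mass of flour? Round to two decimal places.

96.76 g

Undoing the 38.5% increase: 205.04 ÷ 1.385 ≈ 148.043321.
Undoing the 53% increase: 148.043321 ÷ 1.53 ≈ 96.76 g.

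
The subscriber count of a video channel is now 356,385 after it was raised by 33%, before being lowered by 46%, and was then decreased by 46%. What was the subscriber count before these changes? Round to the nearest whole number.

Undoing the 46% decrease: 356,385 ÷ 0.54 ≈ 659972.222222.
Undoing the 46% decrease: 659972.222222 ÷ 0.54 ≈ 1222170.781893.
Undoing the 33% increase: 1222170.781893 ÷ 1.33 ≈ 918,925.

918,925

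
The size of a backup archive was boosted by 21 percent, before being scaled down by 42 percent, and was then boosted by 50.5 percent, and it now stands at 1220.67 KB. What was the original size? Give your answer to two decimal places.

1155.71 KB

Undoing the 50.5% increase: 1220.67 ÷ 1.505 ≈ 811.076412.
Undoing the 42% decrease: 811.076412 ÷ 0.58 ≈ 1398.407607.
Undoing the 21% increase: 1398.407607 ÷ 1.21 ≈ 1155.71 KB.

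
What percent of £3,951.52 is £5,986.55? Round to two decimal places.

151.50%

£5,986.55 ÷ £3,951.52 ≈ 151.50%.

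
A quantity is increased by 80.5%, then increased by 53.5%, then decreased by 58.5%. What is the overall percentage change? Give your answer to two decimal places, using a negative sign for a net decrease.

14.98%

An 80.5% increase multiplies by 1.805.
Then a 53.5% increase: 1.805 × 1.535 = 2.770675.
Then a 58.5% decrease: 2.770675 × 0.415 = 1.149830125.
Overall factor 1.149830125, i.e. 14.98%.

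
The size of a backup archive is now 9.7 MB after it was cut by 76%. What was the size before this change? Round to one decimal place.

40.4 MB

The overall multiplier applied was 0.24.
So the original size was 9.7 ÷ 0.24 ≈ 40.4 MB.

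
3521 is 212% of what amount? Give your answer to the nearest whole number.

3521 ÷ 2.12 ≈ 1661.

1661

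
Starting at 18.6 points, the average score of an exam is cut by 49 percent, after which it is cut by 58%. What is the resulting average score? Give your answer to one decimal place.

4.0 points

Each change multiplies by a factor: 0.51 × 0.42 = 0.2142.
18.6 × 0.2142 = 3.98412 ≈ 4.0.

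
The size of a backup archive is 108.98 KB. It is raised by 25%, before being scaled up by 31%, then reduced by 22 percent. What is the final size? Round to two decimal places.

Each change multiplies by a factor: 1.25 × 1.31 × 0.78 = 1.27725.
108.98 × 1.27725 = 139.194705 ≈ 139.19.

139.19 KB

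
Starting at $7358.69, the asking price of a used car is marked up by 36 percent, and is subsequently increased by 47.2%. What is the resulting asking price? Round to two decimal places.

Each change multiplies by a factor: 1.36 × 1.472 = 2.00192.
$7358.69 × 2.00192 = $14731.5086848 ≈ $14731.51.

$14731.51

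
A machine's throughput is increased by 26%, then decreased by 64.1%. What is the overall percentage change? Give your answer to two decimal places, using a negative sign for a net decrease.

-54.77%

A 26% increase multiplies by 1.26.
Then a 64.1% decrease: 1.26 × 0.359 = 0.45234.
Overall factor 0.45234, i.e. -54.77%.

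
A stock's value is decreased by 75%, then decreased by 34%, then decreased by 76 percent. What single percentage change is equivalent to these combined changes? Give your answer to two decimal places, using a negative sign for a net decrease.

A 75% decrease multiplies by 0.25.
Then a 34% decrease: 0.25 × 0.66 = 0.165.
Then a 76% decrease: 0.165 × 0.24 = 0.0396.
Overall factor 0.0396, i.e. -96.04%.

-96.04%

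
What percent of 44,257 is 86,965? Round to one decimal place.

86,965 ÷ 44,257 ≈ 196.5%.

196.5%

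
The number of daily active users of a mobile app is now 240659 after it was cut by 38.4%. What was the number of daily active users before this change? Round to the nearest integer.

The overall multiplier applied was 0.616.
So the original number of daily active users was 240659 ÷ 0.616 ≈ 390680.

390680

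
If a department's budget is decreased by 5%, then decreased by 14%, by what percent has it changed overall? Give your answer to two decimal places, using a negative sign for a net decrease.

A 5% decrease multiplies by 0.95.
Then a 14% decrease: 0.95 × 0.86 = 0.817.
Overall factor 0.817, i.e. -18.30%.

-18.30%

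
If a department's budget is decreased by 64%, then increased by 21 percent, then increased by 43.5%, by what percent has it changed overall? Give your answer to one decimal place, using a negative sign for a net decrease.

-37.5%

The combined multiplier is 0.36 × 1.21 × 1.435 = 0.625086.
That corresponds to a decrease of 37.5%.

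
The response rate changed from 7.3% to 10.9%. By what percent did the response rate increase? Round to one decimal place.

The change is 10.9 − 7.3 = 3.6 percentage points.
Relative to the original 7.3%, that is 3.6 ÷ 7.3 ≈ 49.3%.
So the response rate rose by 49.3%.

49.3%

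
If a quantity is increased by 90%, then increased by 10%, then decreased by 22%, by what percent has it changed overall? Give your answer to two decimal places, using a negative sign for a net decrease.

The combined multiplier is 1.9 × 1.1 × 0.78 = 1.6302.
That corresponds to an increase of 63.02%.

63.02%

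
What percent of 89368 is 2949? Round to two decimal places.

2949 ÷ 89368 ≈ 3.30%.

3.30%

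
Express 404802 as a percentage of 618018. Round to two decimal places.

404802 ÷ 618018 ≈ 65.50%.

65.50%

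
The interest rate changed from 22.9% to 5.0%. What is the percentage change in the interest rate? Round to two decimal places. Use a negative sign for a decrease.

The change is 5.0 − 22.9 = -17.9 percentage points.
Relative to the original 22.9%, that is -17.9 ÷ 22.9 ≈ -78.17%.

-78.17%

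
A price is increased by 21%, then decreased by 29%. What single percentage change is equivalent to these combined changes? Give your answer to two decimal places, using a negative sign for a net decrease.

-14.09%

The combined multiplier is 1.21 × 0.71 = 0.8591.
That corresponds to a decrease of 14.09%.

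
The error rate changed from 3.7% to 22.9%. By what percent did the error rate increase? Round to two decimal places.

The change is 22.9 − 3.7 = 19.2 percentage points.
Relative to the original 3.7%, that is 19.2 ÷ 3.7 ≈ 518.92%.
So the error rate rose by 518.92%.

518.92%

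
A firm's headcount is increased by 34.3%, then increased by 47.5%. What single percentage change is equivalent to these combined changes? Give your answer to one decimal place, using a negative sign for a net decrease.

98.1%

A 34.3% increase multiplies by 1.343.
Then a 47.5% increase: 1.343 × 1.475 = 1.980925.
Overall factor 1.980925, i.e. 98.1%.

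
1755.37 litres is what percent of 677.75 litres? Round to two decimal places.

1755.37 litres ÷ 677.75 litres ≈ 259.00%.

259.00%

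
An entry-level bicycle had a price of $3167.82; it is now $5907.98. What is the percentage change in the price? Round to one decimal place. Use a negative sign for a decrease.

Change: $5907.98 − $3167.82 = $2740.16.
Relative to the original: $2740.16 ÷ $3167.82 ≈ 86.5%.

86.5%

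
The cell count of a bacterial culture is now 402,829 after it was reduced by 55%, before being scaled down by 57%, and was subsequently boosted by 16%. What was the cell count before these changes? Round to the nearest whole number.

The overall multiplier applied was 0.45 × 0.43 × 1.16 = 0.22446.
So the original cell count was 402,829 ÷ 0.22446 ≈ 1,794,658.

1,794,658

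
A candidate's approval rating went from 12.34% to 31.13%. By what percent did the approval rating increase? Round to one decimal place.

152.3%

The change is 31.13 − 12.34 = 18.79 percentage points.
Relative to the original 12.34%, that is 18.79 ÷ 12.34 ≈ 152.3%.
So the approval rating rose by 152.3%.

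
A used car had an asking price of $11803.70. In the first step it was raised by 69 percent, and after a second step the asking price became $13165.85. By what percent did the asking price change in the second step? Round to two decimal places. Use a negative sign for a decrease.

-34.00%

After the first step: $11803.70 × 1.69 = $19948.253.
Second-step multiplier: $13165.85 ÷ $19948.253 ≈ 0.66.
That is a change of -34.00%.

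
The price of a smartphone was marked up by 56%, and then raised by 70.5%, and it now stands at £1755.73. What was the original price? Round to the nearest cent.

£660.10

The overall multiplier applied was 1.56 × 1.705 = 2.6598.
So the original price was £1755.73 ÷ 2.6598 ≈ £660.10.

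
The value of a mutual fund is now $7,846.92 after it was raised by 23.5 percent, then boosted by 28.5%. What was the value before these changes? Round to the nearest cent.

The overall multiplier applied was 1.235 × 1.285 = 1.586975.
So the original value was $7,846.92 ÷ 1.586975 ≈ $4,944.58.

$4,944.58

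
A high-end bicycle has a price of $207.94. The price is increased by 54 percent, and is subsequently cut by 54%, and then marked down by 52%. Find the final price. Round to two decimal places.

54% increase: $207.94 × 1.54 = $320.2276.
Apply the 54% decrease: $320.2276 × 0.46 = $147.304696.
Apply the 52% decrease: $147.304696 × 0.48 = $70.70625408 ≈ $70.71.

$70.71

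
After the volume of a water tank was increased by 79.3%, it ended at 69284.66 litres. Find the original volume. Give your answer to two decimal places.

38641.75 litres

The overall multiplier applied was 1.793.
So the original volume was 69284.66 ÷ 1.793 ≈ 38641.75 litres.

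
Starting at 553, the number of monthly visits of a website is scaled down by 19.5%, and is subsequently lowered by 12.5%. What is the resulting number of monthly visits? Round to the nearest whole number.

390

After the 19.5% decrease: 553 × 0.805 = 445.165.
12.5% decrease: 445.165 × 0.875 = 389.519375 ≈ 390.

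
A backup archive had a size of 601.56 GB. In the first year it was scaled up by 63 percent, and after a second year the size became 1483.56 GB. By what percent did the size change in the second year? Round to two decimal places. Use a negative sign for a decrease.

After the first year: 601.56 × 1.63 = 980.5428.
Second-year multiplier: 1483.56 ÷ 980.5428 ≈ 1.512999.
That is a change of 51.30%.

51.30%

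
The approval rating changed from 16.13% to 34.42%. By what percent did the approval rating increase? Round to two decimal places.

113.39%

The change is 34.42 − 16.13 = 18.29 percentage points.
Relative to the original 16.13%, that is 18.29 ÷ 16.13 ≈ 113.39%.
So the approval rating rose by 113.39%.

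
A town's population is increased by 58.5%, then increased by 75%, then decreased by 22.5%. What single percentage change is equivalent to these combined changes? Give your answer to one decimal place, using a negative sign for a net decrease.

115.0%

A 58.5% increase multiplies by 1.585.
Then a 75% increase: 1.585 × 1.75 = 2.77375.
Then a 22.5% decrease: 2.77375 × 0.775 = 2.14965625.
Overall factor 2.14965625, i.e. 115.0%.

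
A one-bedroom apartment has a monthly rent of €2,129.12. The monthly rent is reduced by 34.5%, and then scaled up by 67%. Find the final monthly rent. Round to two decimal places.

Each change multiplies by a factor: 0.655 × 1.67 = 1.09385.
€2,129.12 × 1.09385 = €2328.937912 ≈ €2,328.94.

€2,328.94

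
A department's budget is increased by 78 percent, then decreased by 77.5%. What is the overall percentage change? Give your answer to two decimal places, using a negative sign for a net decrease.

A 78% increase multiplies by 1.78.
Then a 77.5% decrease: 1.78 × 0.225 = 0.4005.
Overall factor 0.4005, i.e. -59.95%.

-59.95%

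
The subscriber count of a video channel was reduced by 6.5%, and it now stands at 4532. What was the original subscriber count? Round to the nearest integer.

The overall multiplier applied was 0.935.
So the original subscriber count was 4532 ÷ 0.935 ≈ 4847.

4847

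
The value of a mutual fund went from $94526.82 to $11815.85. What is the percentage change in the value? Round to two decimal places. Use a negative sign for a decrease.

Change: $11815.85 − $94526.82 = -$82710.97.
Relative to the original: -$82710.97 ÷ $94526.82 ≈ -87.50%.

-87.50%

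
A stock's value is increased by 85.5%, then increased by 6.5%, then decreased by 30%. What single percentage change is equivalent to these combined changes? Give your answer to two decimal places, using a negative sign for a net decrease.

An 85.5% increase multiplies by 1.855.
Then a 6.5% increase: 1.855 × 1.065 = 1.975575.
Then a 30% decrease: 1.975575 × 0.7 = 1.3829025.
Overall factor 1.3829025, i.e. 38.29%.

38.29%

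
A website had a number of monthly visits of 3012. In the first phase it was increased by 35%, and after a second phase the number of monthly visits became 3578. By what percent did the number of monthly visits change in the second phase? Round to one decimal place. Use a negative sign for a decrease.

After the first phase: 3012 × 1.35 = 4066.2.
Second-phase multiplier: 3578 ÷ 4066.2 ≈ 0.87994.
That is a change of -12.0%.

-12.0%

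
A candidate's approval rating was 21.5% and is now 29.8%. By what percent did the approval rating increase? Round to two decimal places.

The change is 29.8 − 21.5 = 8.3 percentage points.
Relative to the original 21.5%, that is 8.3 ÷ 21.5 ≈ 38.60%.
So the approval rating rose by 38.60%.

38.60%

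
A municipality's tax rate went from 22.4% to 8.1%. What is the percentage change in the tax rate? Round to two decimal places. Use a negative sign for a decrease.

-63.84%

The change is 8.1 − 22.4 = -14.3 percentage points.
Relative to the original 22.4%, that is -14.3 ÷ 22.4 ≈ -63.84%.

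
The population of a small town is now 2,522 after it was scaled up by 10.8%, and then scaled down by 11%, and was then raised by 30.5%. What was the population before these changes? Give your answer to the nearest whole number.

The overall multiplier applied was 1.108 × 0.89 × 1.305 = 1.2868866.
So the original population was 2,522 ÷ 1.2868866 ≈ 1,960.

1,960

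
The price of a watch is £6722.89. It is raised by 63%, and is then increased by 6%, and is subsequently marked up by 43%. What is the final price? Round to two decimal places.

£16610.61

Each change multiplies by a factor: 1.63 × 1.06 × 1.43 = 2.470754.
£6722.89 × 2.470754 = £16610.60735906 ≈ £16610.61.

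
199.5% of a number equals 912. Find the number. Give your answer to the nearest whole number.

912 ÷ 1.995 ≈ 457.

457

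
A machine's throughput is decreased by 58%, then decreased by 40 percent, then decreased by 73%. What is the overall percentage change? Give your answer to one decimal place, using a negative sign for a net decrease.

A 58% decrease multiplies by 0.42.
Then a 40% decrease: 0.42 × 0.6 = 0.252.
Then a 73% decrease: 0.252 × 0.27 = 0.06804.
Overall factor 0.06804, i.e. -93.2%.

-93.2%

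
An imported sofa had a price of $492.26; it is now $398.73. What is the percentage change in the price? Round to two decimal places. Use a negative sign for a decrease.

Change: $398.73 − $492.26 = -$93.53.
Relative to the original: -$93.53 ÷ $492.26 ≈ -19.00%.

-19.00%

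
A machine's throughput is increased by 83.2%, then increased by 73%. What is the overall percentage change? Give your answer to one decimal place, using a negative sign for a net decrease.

216.9%

The combined multiplier is 1.832 × 1.73 = 3.16936.
That corresponds to an increase of 216.9%.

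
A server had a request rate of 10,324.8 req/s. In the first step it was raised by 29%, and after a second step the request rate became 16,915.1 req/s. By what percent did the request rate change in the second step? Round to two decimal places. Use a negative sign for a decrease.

After the first step: 10,324.8 × 1.29 = 13318.992.
Second-step multiplier: 16,915.1 ÷ 13318.992 ≈ 1.269999.
That is a change of 27.00%.

27.00%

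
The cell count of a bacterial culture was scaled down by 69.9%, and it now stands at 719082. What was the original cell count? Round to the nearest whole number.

2388977

The overall multiplier applied was 0.301.
So the original cell count was 719082 ÷ 0.301 ≈ 2388977.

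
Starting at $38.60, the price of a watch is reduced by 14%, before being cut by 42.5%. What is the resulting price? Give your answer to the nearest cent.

14% decrease: $38.60 × 0.86 = $33.196.
After the 42.5% decrease: $33.196 × 0.575 = $19.0877 ≈ $19.09.

$19.09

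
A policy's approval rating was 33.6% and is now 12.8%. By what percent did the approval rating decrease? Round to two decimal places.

61.90%

The change is 12.8 − 33.6 = -20.8 percentage points.
Relative to the original 33.6%, that is -20.8 ÷ 33.6 ≈ -61.90%.
So the approval rating fell by 61.90%.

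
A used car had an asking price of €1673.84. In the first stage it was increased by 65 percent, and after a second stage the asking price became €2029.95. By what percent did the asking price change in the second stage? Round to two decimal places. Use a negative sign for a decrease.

-26.50%

After the first stage: €1673.84 × 1.65 = €2761.836.
Second-stage multiplier: €2029.95 ÷ €2761.836 ≈ 0.735.
That is a change of -26.50%.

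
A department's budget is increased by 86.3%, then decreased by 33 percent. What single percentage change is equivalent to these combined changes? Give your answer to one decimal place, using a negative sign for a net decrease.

24.8%

An 86.3% increase multiplies by 1.863.
Then a 33% decrease: 1.863 × 0.67 = 1.24821.
Overall factor 1.24821, i.e. 24.8%.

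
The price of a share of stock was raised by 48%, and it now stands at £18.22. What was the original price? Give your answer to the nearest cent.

£12.31

The overall multiplier applied was 1.48.
So the original price was £18.22 ÷ 1.48 ≈ £12.31.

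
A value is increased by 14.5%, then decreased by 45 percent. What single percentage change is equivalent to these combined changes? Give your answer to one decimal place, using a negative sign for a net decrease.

A 14.5% increase multiplies by 1.145.
Then a 45% decrease: 1.145 × 0.55 = 0.62975.
Overall factor 0.62975, i.e. -37.0%.

-37.0%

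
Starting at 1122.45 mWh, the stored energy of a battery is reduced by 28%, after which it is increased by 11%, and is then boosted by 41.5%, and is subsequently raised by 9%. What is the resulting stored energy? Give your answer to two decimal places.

Each change multiplies by a factor: 0.72 × 1.11 × 1.415 × 1.09 = 1.23264612.
1122.45 × 1.23264612 = 1383.583637394 ≈ 1383.58.

1383.58 mWh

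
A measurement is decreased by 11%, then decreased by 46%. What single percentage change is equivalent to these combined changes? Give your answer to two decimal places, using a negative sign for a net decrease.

The combined multiplier is 0.89 × 0.54 = 0.4806.
That corresponds to a decrease of 51.94%.

-51.94%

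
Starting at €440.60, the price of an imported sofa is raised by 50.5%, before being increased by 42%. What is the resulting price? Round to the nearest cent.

€941.61

Each change multiplies by a factor: 1.505 × 1.42 = 2.1371.
€440.60 × 2.1371 = €941.60626 ≈ €941.61.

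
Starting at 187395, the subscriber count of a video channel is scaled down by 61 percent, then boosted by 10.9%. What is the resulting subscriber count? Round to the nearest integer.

81050

Apply the 61% decrease: 187395 × 0.39 = 73084.05.
Apply the 10.9% increase: 73084.05 × 1.109 = 81050.21145 ≈ 81050.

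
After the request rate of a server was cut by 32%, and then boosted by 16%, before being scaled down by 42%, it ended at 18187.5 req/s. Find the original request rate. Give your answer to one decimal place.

Undoing the 42% decrease: 18187.5 ÷ 0.58 ≈ 31357.758621.
Undoing the 16% increase: 31357.758621 ÷ 1.16 ≈ 27032.550535.
Undoing the 32% decrease: 27032.550535 ÷ 0.68 ≈ 39753.8 req/s.

39753.8 req/s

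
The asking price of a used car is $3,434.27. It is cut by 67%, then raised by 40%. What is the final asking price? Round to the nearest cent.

After the 67% decrease: $3,434.27 × 0.33 = $1133.3091.
After the 40% increase: $1133.3091 × 1.4 = $1586.63274 ≈ $1,586.63.

$1,586.63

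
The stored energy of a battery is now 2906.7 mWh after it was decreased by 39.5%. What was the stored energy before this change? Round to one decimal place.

The overall multiplier applied was 0.605.
So the original stored energy was 2906.7 ÷ 0.605 ≈ 4804.5 mWh.

4804.5 mWh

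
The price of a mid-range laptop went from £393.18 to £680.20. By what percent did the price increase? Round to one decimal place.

73.0%

Change: £680.20 − £393.18 = £287.02.
Relative to the original: £287.02 ÷ £393.18 ≈ 73.0%.
So the price increased by 73.0%.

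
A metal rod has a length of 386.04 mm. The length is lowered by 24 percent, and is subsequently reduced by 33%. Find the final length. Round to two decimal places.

Each change multiplies by a factor: 0.76 × 0.67 = 0.5092.
386.04 × 0.5092 = 196.571568 ≈ 196.57.

196.57 mm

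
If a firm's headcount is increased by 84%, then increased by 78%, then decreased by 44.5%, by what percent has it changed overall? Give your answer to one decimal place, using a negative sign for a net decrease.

The combined multiplier is 1.84 × 1.78 × 0.555 = 1.817736.
That corresponds to an increase of 81.8%.

81.8%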